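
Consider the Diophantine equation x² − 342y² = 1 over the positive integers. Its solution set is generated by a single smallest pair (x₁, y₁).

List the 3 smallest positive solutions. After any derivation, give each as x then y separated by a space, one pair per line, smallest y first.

37 2
2737 148
202501 10950

d=342: √d = [18; 2,36] (ℓ=2, even), read p_1/q_1
k=0  a_k=18  p_k/q_k = 18/1
k=1  a_k=2  p_k/q_k = 37/2
(x₁, y₁) = (37, 2);  37² − 342·2² = 1 ✓
n=2: (37,2)∘(37,2) = (37·37+342·2·2, 37·2+2·37) = (2737,148)
n=3: (2737,148)∘(37,2) = (37·2737+342·2·148, 37·148+2·2737) = (202501,10950)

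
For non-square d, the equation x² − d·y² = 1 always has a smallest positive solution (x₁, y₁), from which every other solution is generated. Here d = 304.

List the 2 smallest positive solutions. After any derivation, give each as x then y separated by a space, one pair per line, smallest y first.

√304 → a₀=17, period (2,3,2,1,1,1,1,1,2,3,2,34); ℓ=12 even so k=11
i=0: a=17 ⇒ p=17, q=1
…
i=2: a=3 ⇒ p=122, q=7
i=3: a=2 ⇒ p=279, q=16
…
i=5: a=1 ⇒ p=680, q=39
…
i=7: a=1 ⇒ p=1761, q=101
…
i=9: a=2 ⇒ p=7445, q=427
i=10: a=3 ⇒ p=25177, q=1444
i=11: a=2 ⇒ p=57799, q=3315
fundamental: x₁=57799, y₁=3315  (since 3340724401 − 304·10989225 = 1)
n=2: (57799,3315)∘(57799,3315) = (57799·57799+304·3315·3315, 57799·3315+3315·57799) = (6681448801,383207370)

57799 3315
6681448801 383207370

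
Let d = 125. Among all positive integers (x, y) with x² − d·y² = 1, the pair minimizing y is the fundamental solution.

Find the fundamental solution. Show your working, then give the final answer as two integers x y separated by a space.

930249 83204

√125 → a₀=11, period (5,1,1,5,22); ℓ=5 odd so k=9
k=0  a_k=11  p_k/q_k = 11/1
k=1  a_k=5  p_k/q_k = 56/5
k=2  a_k=1  p_k/q_k = 67/6
k=3  a_k=1  p_k/q_k = 123/11
k=4  a_k=5  p_k/q_k = 682/61
k=5  a_k=22  p_k/q_k = 15127/1353
…
k=8  a_k=1  p_k/q_k = 167761/15005
k=9  a_k=5  p_k/q_k = 930249/83204
→ (930249, 83204).  Check: 930249²=865363202001, 125·83204²=865363202000, difference 1.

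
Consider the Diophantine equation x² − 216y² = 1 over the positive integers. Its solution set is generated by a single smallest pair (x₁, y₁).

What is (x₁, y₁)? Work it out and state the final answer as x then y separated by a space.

[14; 1,2,3,2,1,28] for √216; ℓ=6 ⇒ convergent index 5
i=0: a=14 ⇒ p=14, q=1
…
i=2: a=2 ⇒ p=44, q=3
i=3: a=3 ⇒ p=147, q=10
i=4: a=2 ⇒ p=338, q=23
i=5: a=1 ⇒ p=485, q=33
→ (485, 33).  Check: 485²=235225, 216·33²=235224, difference 1.

485 33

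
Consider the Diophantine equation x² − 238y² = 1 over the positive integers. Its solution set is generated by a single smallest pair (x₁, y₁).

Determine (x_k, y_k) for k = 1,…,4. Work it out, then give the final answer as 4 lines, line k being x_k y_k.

11663 756
272051137 17634456
6345864809999 411341319900
148023642285985537 9594947610352944

√238 → a₀=15, period (2,2,1,14,1,2,2,30); ℓ=8 even so k=7
a_0=15:  p_0=15·1+0=15,  q_0=15·0+1=1
…
a_2=2:  p_2=2·31+15=77,  q_2=2·2+1=5
…
a_6=2:  p_6=2·1697+1589=4983,  q_6=2·110+103=323
a_7=2:  p_7=2·4983+1697=11663,  q_7=2·323+110=756
fundamental: x₁=11663, y₁=756  (since 136025569 − 238·571536 = 1)
n=2: (11663,756)∘(11663,756) = (11663·11663+238·756·756, 11663·756+756·11663) = (272051137,17634456)
n=3: (272051137,17634456)∘(11663,756) = (11663·272051137+238·756·17634456, 11663·17634456+756·272051137) = (6345864809999,411341319900)
n=4: (6345864809999,411341319900)∘(11663,756) = (11663·6345864809999+238·756·411341319900, 11663·411341319900+756·6345864809999) = (148023642285985537,9594947610352944)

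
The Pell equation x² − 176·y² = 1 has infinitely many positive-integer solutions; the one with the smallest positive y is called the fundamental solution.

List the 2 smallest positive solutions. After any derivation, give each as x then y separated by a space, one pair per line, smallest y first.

[13; 3,1,3,26] for √176; ℓ=4 ⇒ convergent index 3
a_0=13:  p_0=13·1+0=13,  q_0=13·0+1=1
…
a_2=1:  p_2=1·40+13=53,  q_2=1·3+1=4
a_3=3:  p_3=3·53+40=199,  q_3=3·4+3=15
→ (199, 15).  Check: 199²=39601, 176·15²=39600, difference 1.
n=2: (199,15)∘(199,15) = (199·199+176·15·15, 199·15+15·199) = (79201,5970)

199 15
79201 5970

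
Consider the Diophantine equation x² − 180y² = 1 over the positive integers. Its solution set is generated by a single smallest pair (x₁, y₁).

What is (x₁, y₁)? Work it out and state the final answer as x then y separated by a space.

161 12

√180 → a₀=13, period (2,2,2,26); ℓ=4 even so k=3
i=0: a=13 ⇒ p=13, q=1
…
i=2: a=2 ⇒ p=67, q=5
i=3: a=2 ⇒ p=161, q=12
→ (161, 12).  Check: 161²=25921, 180·12²=25920, difference 1.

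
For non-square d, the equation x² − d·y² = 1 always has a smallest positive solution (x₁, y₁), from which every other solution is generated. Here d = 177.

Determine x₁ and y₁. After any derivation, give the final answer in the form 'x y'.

d=177: √d = [13; 3,3,2,8,2,3,3,26] (ℓ=8, even), read p_7/q_7
a_0=13:  p_0=13·1+0=13,  q_0=13·0+1=1
…
a_2=3:  p_2=3·40+13=133,  q_2=3·3+1=10
…
a_5=2:  p_5=2·2581+306=5468,  q_5=2·194+23=411
a_6=3:  p_6=3·5468+2581=18985,  q_6=3·411+194=1427
a_7=3:  p_7=3·18985+5468=62423,  q_7=3·1427+411=4692
fundamental: x₁=62423, y₁=4692  (since 3896630929 − 177·22014864 = 1)

62423 4692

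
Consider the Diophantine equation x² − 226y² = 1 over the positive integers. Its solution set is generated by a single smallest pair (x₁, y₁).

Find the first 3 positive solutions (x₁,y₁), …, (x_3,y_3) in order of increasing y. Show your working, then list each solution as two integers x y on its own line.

451 30
406801 27060
366934051 24408090

√226 = [15; 30, …], period ℓ=1 (odd) → k=1
k=0  a_k=15  p_k/q_k = 15/1
k=1  a_k=30  p_k/q_k = 451/30
(x₁, y₁) = (451, 30);  451² − 226·30² = 1 ✓
n=2: (451,30)∘(451,30) = (451·451+226·30·30, 451·30+30·451) = (406801,27060)
n=3: (406801,27060)∘(451,30) = (451·406801+226·30·27060, 451·27060+30·406801) = (366934051,24408090)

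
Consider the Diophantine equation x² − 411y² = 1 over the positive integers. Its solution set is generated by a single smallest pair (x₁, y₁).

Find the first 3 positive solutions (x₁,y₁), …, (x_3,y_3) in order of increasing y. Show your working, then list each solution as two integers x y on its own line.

49730 2453
4946145799 243975380
491943661118810 24265791292347

[20; 3,1,1,1,19,1,1,1,3,40] for √411; ℓ=10 ⇒ convergent index 9
a_0=20:  p_0=20·1+0=20,  q_0=20·0+1=1
…
a_7=1:  p_7=1·4602+4379=8981,  q_7=1·227+216=443
a_8=1:  p_8=1·8981+4602=13583,  q_8=1·443+227=670
a_9=3:  p_9=3·13583+8981=49730,  q_9=3·670+443=2453
(x₁, y₁) = (49730, 2453);  49730² − 411·2453² = 1 ✓
(49730+2453√411)^2 = 4946145799 + 243975380√411
(49730+2453√411)^3 = 491943661118810 + 24265791292347√411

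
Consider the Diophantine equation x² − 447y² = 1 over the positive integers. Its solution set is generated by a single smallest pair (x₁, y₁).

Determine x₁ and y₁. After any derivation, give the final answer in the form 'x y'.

148 7

√447 = [21; 7,42, …], period ℓ=2 (even) → k=1
a_0=21:  p_0=21·1+0=21,  q_0=21·0+1=1
a_1=7:  p_1=7·21+1=148,  q_1=7·1+0=7
(x₁, y₁) = (148, 7);  148² − 447·7² = 1 ✓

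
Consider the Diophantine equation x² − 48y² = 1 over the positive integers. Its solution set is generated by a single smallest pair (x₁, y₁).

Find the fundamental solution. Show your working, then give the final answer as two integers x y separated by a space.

7 1

√48 → a₀=6, period (1,12); ℓ=2 even so k=1
a_0=6:  p_0=6·1+0=6,  q_0=6·0+1=1
a_1=1:  p_1=1·6+1=7,  q_1=1·1+0=1
fundamental: x₁=7, y₁=1  (since 49 − 48·1 = 1)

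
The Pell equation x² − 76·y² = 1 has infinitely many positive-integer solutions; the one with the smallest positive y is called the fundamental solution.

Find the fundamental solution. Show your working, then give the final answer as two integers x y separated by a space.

57799 6630

d=76: √d = [8; 1,2,1,1,5,4,5,1,1,2,1,16] (ℓ=12, even), read p_11/q_11
i=0: a=8 ⇒ p=8, q=1
i=1: a=1 ⇒ p=9, q=1
…
i=3: a=1 ⇒ p=35, q=4
i=4: a=1 ⇒ p=61, q=7
i=5: a=5 ⇒ p=340, q=39
i=6: a=4 ⇒ p=1421, q=163
i=7: a=5 ⇒ p=7445, q=854
i=8: a=1 ⇒ p=8866, q=1017
i=9: a=1 ⇒ p=16311, q=1871
i=10: a=2 ⇒ p=41488, q=4759
i=11: a=1 ⇒ p=57799, q=6630
fundamental: x₁=57799, y₁=6630  (since 3340724401 − 76·43956900 = 1)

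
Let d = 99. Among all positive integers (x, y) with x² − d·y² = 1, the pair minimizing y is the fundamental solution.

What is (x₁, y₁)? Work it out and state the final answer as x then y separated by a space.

d=99: √d = [9; 1,18] (ℓ=2, even), read p_1/q_1
i=0: a=9 ⇒ p=9, q=1
i=1: a=1 ⇒ p=10, q=1
(x₁, y₁) = (10, 1);  10² − 99·1² = 1 ✓

10 1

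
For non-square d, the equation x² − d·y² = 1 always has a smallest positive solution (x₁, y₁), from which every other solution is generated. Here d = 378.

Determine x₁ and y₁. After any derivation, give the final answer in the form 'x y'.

√378 → a₀=19, period (2,3,1,4,1,3,2,38); ℓ=8 even so k=7
a_0=19:  p_0=19·1+0=19,  q_0=19·0+1=1
a_1=2:  p_1=2·19+1=39,  q_1=2·1+0=2
…
a_4=4:  p_4=4·175+136=836,  q_4=4·9+7=43
a_5=1:  p_5=1·836+175=1011,  q_5=1·43+9=52
a_6=3:  p_6=3·1011+836=3869,  q_6=3·52+43=199
a_7=2:  p_7=2·3869+1011=8749,  q_7=2·199+52=450
→ (8749, 450).  Check: 8749²=76545001, 378·450²=76545000, difference 1.

8749 450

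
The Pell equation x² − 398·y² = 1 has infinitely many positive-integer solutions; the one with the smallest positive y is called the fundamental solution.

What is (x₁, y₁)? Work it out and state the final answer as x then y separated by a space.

√398 = [19; 1,18,1,38, …], period ℓ=4 (even) → k=3
k=0  a_k=19  p_k/q_k = 19/1
k=1  a_k=1  p_k/q_k = 20/1
k=2  a_k=18  p_k/q_k = 379/19
k=3  a_k=1  p_k/q_k = 399/20
fundamental: x₁=399, y₁=20  (since 159201 − 398·400 = 1)

399 20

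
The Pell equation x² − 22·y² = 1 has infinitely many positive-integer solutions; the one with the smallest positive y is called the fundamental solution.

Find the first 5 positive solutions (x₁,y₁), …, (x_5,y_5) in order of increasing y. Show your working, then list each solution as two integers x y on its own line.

√22 → a₀=4, period (1,2,4,2,1,8); ℓ=6 even so k=5
k=0  a_k=4  p_k/q_k = 4/1
k=1  a_k=1  p_k/q_k = 5/1
k=2  a_k=2  p_k/q_k = 14/3
…
k=4  a_k=2  p_k/q_k = 136/29
k=5  a_k=1  p_k/q_k = 197/42
fundamental: x₁=197, y₁=42  (since 38809 − 22·1764 = 1)
(197+42√22)^2 = 77617 + 16548√22
(197+42√22)^3 = 30580901 + 6519870√22
(197+42√22)^4 = 12048797377 + 2568812232√22
(197+42√22)^5 = 4747195585637 + 1012105499538√22

197 42
77617 16548
30580901 6519870
12048797377 2568812232
4747195585637 1012105499538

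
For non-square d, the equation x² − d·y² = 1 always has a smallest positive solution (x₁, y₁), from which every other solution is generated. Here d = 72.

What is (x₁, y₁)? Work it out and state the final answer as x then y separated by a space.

√72 = [8; 2,16, …], period ℓ=2 (even) → k=1
k=0  a_k=8  p_k/q_k = 8/1
k=1  a_k=2  p_k/q_k = 17/2
(x₁, y₁) = (17, 2);  17² − 72·2² = 1 ✓

17 2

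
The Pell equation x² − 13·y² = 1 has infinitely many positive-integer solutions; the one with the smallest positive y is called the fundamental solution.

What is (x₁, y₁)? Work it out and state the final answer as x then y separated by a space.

d=13: √d = [3; 1,1,1,1,6] (ℓ=5, odd), read p_9/q_9
k=0  a_k=3  p_k/q_k = 3/1
k=1  a_k=1  p_k/q_k = 4/1
…
k=4  a_k=1  p_k/q_k = 18/5
…
k=7  a_k=1  p_k/q_k = 256/71
k=8  a_k=1  p_k/q_k = 393/109
k=9  a_k=1  p_k/q_k = 649/180
fundamental: x₁=649, y₁=180  (since 421201 − 13·32400 = 1)

649 180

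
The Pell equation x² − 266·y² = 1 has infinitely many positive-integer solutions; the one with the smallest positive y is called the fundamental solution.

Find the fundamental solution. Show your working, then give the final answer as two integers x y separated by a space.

√266 = [16; 3,4,3,32, …], period ℓ=4 (even) → k=3
k=0  a_k=16  p_k/q_k = 16/1
k=1  a_k=3  p_k/q_k = 49/3
k=2  a_k=4  p_k/q_k = 212/13
k=3  a_k=3  p_k/q_k = 685/42
fundamental: x₁=685, y₁=42  (since 469225 − 266·1764 = 1)

685 42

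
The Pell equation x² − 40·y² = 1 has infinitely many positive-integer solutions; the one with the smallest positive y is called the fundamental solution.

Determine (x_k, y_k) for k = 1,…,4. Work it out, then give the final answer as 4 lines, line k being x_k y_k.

19 3
721 114
27379 4329
1039681 164388

[6; 3,12] for √40; ℓ=2 ⇒ convergent index 1
i=0: a=6 ⇒ p=6, q=1
i=1: a=3 ⇒ p=19, q=3
(x₁, y₁) = (19, 3);  19² − 40·3² = 1 ✓
n=2: (19,3)∘(19,3) = (19·19+40·3·3, 19·3+3·19) = (721,114)
n=3: (721,114)∘(19,3) = (19·721+40·3·114, 19·114+3·721) = (27379,4329)
n=4: (27379,4329)∘(19,3) = (19·27379+40·3·4329, 19·4329+3·27379) = (1039681,164388)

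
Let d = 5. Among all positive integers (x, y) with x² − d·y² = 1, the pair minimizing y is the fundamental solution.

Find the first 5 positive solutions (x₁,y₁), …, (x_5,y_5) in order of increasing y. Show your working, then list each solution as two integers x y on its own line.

[2; 4] for √5; ℓ=1 ⇒ convergent index 1
step 0: (2, 1)  from 2·(1,0) + (0,1)
step 1: (9, 4)  from 4·(2,1) + (1,0)
(x₁, y₁) = (9, 4);  9² − 5·4² = 1 ✓
(x_2, y_2) = (9·9 + 5·4·4, 9·4 + 4·9) = (161, 72)
(x_3, y_3) = (9·161 + 5·4·72, 9·72 + 4·161) = (2889, 1292)
(x_4, y_4) = (9·2889 + 5·4·1292, 9·1292 + 4·2889) = (51841, 23184)
(x_5, y_5) = (9·51841 + 5·4·23184, 9·23184 + 4·51841) = (930249, 416020)

9 4
161 72
2889 1292
51841 23184
930249 416020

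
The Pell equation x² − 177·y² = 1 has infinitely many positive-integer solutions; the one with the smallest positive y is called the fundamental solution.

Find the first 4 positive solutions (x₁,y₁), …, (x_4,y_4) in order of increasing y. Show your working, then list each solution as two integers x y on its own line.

62423 4692
7793261857 585777432
972957569736599 73131969270780
121469860743542176897 9130233834994022448

d=177: √d = [13; 3,3,2,8,2,3,3,26] (ℓ=8, even), read p_7/q_7
i=0: a=13 ⇒ p=13, q=1
…
i=2: a=3 ⇒ p=133, q=10
i=3: a=2 ⇒ p=306, q=23
i=4: a=8 ⇒ p=2581, q=194
i=5: a=2 ⇒ p=5468, q=411
i=6: a=3 ⇒ p=18985, q=1427
i=7: a=3 ⇒ p=62423, q=4692
→ (62423, 4692).  Check: 62423²=3896630929, 177·4692²=3896630928, difference 1.
(x_2, y_2) = (62423·62423 + 177·4692·4692, 62423·4692 + 4692·62423) = (7793261857, 585777432)
(x_3, y_3) = (62423·7793261857 + 177·4692·585777432, 62423·585777432 + 4692·7793261857) = (972957569736599, 73131969270780)
(x_4, y_4) = (62423·972957569736599 + 177·4692·73131969270780, 62423·73131969270780 + 4692·972957569736599) = (121469860743542176897, 9130233834994022448)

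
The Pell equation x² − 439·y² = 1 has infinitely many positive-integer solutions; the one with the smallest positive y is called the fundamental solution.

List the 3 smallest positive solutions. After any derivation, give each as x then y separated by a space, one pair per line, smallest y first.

440 21
387199 18480
340734680 16262379

d=439: √d = [20; 1,19,1,40] (ℓ=4, even), read p_3/q_3
a_0=20:  p_0=20·1+0=20,  q_0=20·0+1=1
a_1=1:  p_1=1·20+1=21,  q_1=1·1+0=1
a_2=19:  p_2=19·21+20=419,  q_2=19·1+1=20
a_3=1:  p_3=1·419+21=440,  q_3=1·20+1=21
fundamental: x₁=440, y₁=21  (since 193600 − 439·441 = 1)
(440+21√439)^2 = 387199 + 18480√439
(440+21√439)^3 = 340734680 + 16262379√439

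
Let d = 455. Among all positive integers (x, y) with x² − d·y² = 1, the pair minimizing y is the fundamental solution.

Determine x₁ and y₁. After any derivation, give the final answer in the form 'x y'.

[21; 3,42] for √455; ℓ=2 ⇒ convergent index 1
i=0: a=21 ⇒ p=21, q=1
i=1: a=3 ⇒ p=64, q=3
fundamental: x₁=64, y₁=3  (since 4096 − 455·9 = 1)

64 3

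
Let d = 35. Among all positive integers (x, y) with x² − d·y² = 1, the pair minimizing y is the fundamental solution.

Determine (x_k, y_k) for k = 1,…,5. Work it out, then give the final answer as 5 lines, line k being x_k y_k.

√35 = [5; 1,10, …], period ℓ=2 (even) → k=1
i=0: a=5 ⇒ p=5, q=1
i=1: a=1 ⇒ p=6, q=1
→ (6, 1).  Check: 6²=36, 35·1²=35, difference 1.
k=2:  x_2 = 6·6+35·1·1 = 71,  y_2 = 6·1+1·6 = 12
k=3:  x_3 = 6·71+35·1·12 = 846,  y_3 = 6·12+1·71 = 143
k=4:  x_4 = 6·846+35·1·143 = 10081,  y_4 = 6·143+1·846 = 1704
k=5:  x_5 = 6·10081+35·1·1704 = 120126,  y_5 = 6·1704+1·10081 = 20305

6 1
71 12
846 143
10081 1704
120126 20305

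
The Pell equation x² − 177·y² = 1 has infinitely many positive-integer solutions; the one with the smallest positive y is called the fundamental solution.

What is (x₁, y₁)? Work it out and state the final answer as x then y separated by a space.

62423 4692

[13; 3,3,2,8,2,3,3,26] for √177; ℓ=8 ⇒ convergent index 7
i=0: a=13 ⇒ p=13, q=1
…
i=2: a=3 ⇒ p=133, q=10
i=3: a=2 ⇒ p=306, q=23
…
i=6: a=3 ⇒ p=18985, q=1427
i=7: a=3 ⇒ p=62423, q=4692
fundamental: x₁=62423, y₁=4692  (since 3896630929 − 177·22014864 = 1)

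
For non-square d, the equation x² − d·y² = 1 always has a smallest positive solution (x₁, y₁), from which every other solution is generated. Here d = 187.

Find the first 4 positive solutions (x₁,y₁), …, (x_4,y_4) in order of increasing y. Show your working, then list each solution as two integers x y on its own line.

√187 = [13; 1,2,13,2,1,26, …], period ℓ=6 (even) → k=5
k=0  a_k=13  p_k/q_k = 13/1
…
k=4  a_k=2  p_k/q_k = 1135/83
k=5  a_k=1  p_k/q_k = 1682/123
→ (1682, 123).  Check: 1682²=2829124, 187·123²=2829123, difference 1.
(x_2, y_2) = (1682·1682 + 187·123·123, 1682·123 + 123·1682) = (5658247, 413772)
(x_3, y_3) = (1682·5658247 + 187·123·413772, 1682·413772 + 123·5658247) = (19034341226, 1391928885)
(x_4, y_4) = (1682·19034341226 + 187·123·1391928885, 1682·1391928885 + 123·19034341226) = (64031518226017, 4682448355368)

1682 123
5658247 413772
19034341226 1391928885
64031518226017 4682448355368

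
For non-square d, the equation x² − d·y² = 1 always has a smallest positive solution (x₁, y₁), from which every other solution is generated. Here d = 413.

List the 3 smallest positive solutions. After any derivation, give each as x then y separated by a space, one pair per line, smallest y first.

[20; 3,9,1,4,1,9,3,40] for √413; ℓ=8 ⇒ convergent index 7
k=0  a_k=20  p_k/q_k = 20/1
k=1  a_k=3  p_k/q_k = 61/3
…
k=6  a_k=9  p_k/q_k = 36560/1799
k=7  a_k=3  p_k/q_k = 113399/5580
→ (113399, 5580).  Check: 113399²=12859333201, 413·5580²=12859333200, difference 1.
n=2: (113399,5580)∘(113399,5580) = (113399·113399+413·5580·5580, 113399·5580+5580·113399) = (25718666401,1265532840)
n=3: (25718666401,1265532840)∘(113399,5580) = (113399·25718666401+413·5580·1265532840, 113399·1265532840+5580·25718666401) = (5832942102300599,287020317040740)

113399 5580
25718666401 1265532840
5832942102300599 287020317040740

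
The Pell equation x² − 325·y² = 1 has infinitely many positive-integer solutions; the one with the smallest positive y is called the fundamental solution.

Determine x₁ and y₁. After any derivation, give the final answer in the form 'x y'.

√325 → a₀=18, period (36); ℓ=1 odd so k=1
a_0=18:  p_0=18·1+0=18,  q_0=18·0+1=1
a_1=36:  p_1=36·18+1=649,  q_1=36·1+0=36
→ (649, 36).  Check: 649²=421201, 325·36²=421200, difference 1.

649 36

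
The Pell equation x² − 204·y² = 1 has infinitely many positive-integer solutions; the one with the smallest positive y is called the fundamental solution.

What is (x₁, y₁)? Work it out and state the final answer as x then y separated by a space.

[14; 3,1,1,6,1,1,3,28] for √204; ℓ=8 ⇒ convergent index 7
k=0  a_k=14  p_k/q_k = 14/1
…
k=2  a_k=1  p_k/q_k = 57/4
k=3  a_k=1  p_k/q_k = 100/7
…
k=6  a_k=1  p_k/q_k = 1414/99
k=7  a_k=3  p_k/q_k = 4999/350
(x₁, y₁) = (4999, 350);  4999² − 204·350² = 1 ✓

4999 350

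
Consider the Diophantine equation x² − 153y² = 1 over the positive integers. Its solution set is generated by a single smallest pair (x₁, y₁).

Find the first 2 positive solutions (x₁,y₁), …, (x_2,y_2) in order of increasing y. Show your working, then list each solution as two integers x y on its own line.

2177 176
9478657 766304

[12; 2,1,2,2,2,1,2,24] for √153; ℓ=8 ⇒ convergent index 7
k=0  a_k=12  p_k/q_k = 12/1
…
k=6  a_k=1  p_k/q_k = 804/65
k=7  a_k=2  p_k/q_k = 2177/176
→ (2177, 176).  Check: 2177²=4739329, 153·176²=4739328, difference 1.
k=2:  x_2 = 2177·2177+153·176·176 = 9478657,  y_2 = 2177·176+176·2177 = 766304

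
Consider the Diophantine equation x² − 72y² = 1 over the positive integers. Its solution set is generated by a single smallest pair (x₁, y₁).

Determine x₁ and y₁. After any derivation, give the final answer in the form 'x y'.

17 2

d=72: √d = [8; 2,16] (ℓ=2, even), read p_1/q_1
a_0=8:  p_0=8·1+0=8,  q_0=8·0+1=1
a_1=2:  p_1=2·8+1=17,  q_1=2·1+0=2
→ (17, 2).  Check: 17²=289, 72·2²=288, difference 1.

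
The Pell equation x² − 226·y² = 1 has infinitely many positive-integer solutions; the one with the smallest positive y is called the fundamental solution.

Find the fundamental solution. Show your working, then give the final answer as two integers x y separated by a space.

451 30

√226 = [15; 30, …], period ℓ=1 (odd) → k=1
i=0: a=15 ⇒ p=15, q=1
i=1: a=30 ⇒ p=451, q=30
fundamental: x₁=451, y₁=30  (since 203401 − 226·900 = 1)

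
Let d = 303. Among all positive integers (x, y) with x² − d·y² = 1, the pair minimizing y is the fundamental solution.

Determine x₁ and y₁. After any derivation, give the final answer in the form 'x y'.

2524 145

√303 → a₀=17, period (2,2,5,2,2,34); ℓ=6 even so k=5
step 0: (17, 1)  from 17·(1,0) + (0,1)
step 1: (35, 2)  from 2·(17,1) + (1,0)
step 2: (87, 5)  from 2·(35,2) + (17,1)
step 3: (470, 27)  from 5·(87,5) + (35,2)
step 4: (1027, 59)  from 2·(470,27) + (87,5)
step 5: (2524, 145)  from 2·(1027,59) + (470,27)
(x₁, y₁) = (2524, 145);  2524² − 303·145² = 1 ✓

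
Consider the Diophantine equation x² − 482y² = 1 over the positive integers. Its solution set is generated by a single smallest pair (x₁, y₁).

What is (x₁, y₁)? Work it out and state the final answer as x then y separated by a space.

d=482: √d = [21; 1,20,1,42] (ℓ=4, even), read p_3/q_3
i=0: a=21 ⇒ p=21, q=1
i=1: a=1 ⇒ p=22, q=1
i=2: a=20 ⇒ p=461, q=21
i=3: a=1 ⇒ p=483, q=22
→ (483, 22).  Check: 483²=233289, 482·22²=233288, difference 1.

483 22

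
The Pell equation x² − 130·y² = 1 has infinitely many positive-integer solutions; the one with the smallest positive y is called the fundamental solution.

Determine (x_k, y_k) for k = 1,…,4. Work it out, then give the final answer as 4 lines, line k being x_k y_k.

√130 → a₀=11, period (2,2,22); ℓ=3 odd so k=5
step 0: (11, 1)  from 11·(1,0) + (0,1)
step 1: (23, 2)  from 2·(11,1) + (1,0)
…
step 3: (1277, 112)  from 22·(57,5) + (23,2)
step 4: (2611, 229)  from 2·(1277,112) + (57,5)
step 5: (6499, 570)  from 2·(2611,229) + (1277,112)
fundamental: x₁=6499, y₁=570  (since 42237001 − 130·324900 = 1)
n=2: (6499,570)∘(6499,570) = (6499·6499+130·570·570, 6499·570+570·6499) = (84474001,7408860)
n=3: (84474001,7408860)∘(6499,570) = (6499·84474001+130·570·7408860, 6499·7408860+570·84474001) = (1097993058499,96300361710)
n=4: (1097993058499,96300361710)∘(6499,570) = (6499·1097993058499+130·570·96300361710, 6499·96300361710+570·1097993058499) = (14271713689896001,1251712094097720)

6499 570
84474001 7408860
1097993058499 96300361710
14271713689896001 1251712094097720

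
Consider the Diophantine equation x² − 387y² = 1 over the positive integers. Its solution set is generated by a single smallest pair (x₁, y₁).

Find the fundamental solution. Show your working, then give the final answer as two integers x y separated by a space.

√387 → a₀=19, period (1,2,19,2,1,38); ℓ=6 even so k=5
k=0  a_k=19  p_k/q_k = 19/1
k=1  a_k=1  p_k/q_k = 20/1
…
k=3  a_k=19  p_k/q_k = 1141/58
k=4  a_k=2  p_k/q_k = 2341/119
k=5  a_k=1  p_k/q_k = 3482/177
→ (3482, 177).  Check: 3482²=12124324, 387·177²=12124323, difference 1.

3482 177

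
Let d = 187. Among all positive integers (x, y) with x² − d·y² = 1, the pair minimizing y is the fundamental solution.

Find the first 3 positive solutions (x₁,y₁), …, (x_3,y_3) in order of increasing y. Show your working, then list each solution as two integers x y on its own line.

1682 123
5658247 413772
19034341226 1391928885

[13; 1,2,13,2,1,26] for √187; ℓ=6 ⇒ convergent index 5
k=0  a_k=13  p_k/q_k = 13/1
k=1  a_k=1  p_k/q_k = 14/1
k=2  a_k=2  p_k/q_k = 41/3
k=3  a_k=13  p_k/q_k = 547/40
k=4  a_k=2  p_k/q_k = 1135/83
k=5  a_k=1  p_k/q_k = 1682/123
(x₁, y₁) = (1682, 123);  1682² − 187·123² = 1 ✓
k=2:  x_2 = 1682·1682+187·123·123 = 5658247,  y_2 = 1682·123+123·1682 = 413772
k=3:  x_3 = 1682·5658247+187·123·413772 = 19034341226,  y_3 = 1682·413772+123·5658247 = 1391928885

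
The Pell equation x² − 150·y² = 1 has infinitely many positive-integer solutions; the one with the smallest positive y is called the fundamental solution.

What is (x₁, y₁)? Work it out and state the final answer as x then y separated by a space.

49 4

[12; 4,24] for √150; ℓ=2 ⇒ convergent index 1
i=0: a=12 ⇒ p=12, q=1
i=1: a=4 ⇒ p=49, q=4
→ (49, 4).  Check: 49²=2401, 150·4²=2400, difference 1.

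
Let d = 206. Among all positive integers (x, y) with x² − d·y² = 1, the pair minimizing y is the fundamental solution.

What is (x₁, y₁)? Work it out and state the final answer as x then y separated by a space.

59535 4148

√206 = [14; 2,1,5,14,5,1,2,28, …], period ℓ=8 (even) → k=7
i=0: a=14 ⇒ p=14, q=1
…
i=2: a=1 ⇒ p=43, q=3
…
i=6: a=1 ⇒ p=20998, q=1463
i=7: a=2 ⇒ p=59535, q=4148
fundamental: x₁=59535, y₁=4148  (since 3544416225 − 206·17205904 = 1)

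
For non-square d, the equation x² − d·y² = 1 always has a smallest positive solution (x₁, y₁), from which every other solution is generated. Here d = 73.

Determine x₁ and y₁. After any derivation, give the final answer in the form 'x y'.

2281249 267000

[8; 1,1,5,5,1,1,16] for √73; ℓ=7 ⇒ convergent index 13
k=0  a_k=8  p_k/q_k = 8/1
…
k=3  a_k=5  p_k/q_k = 94/11
…
k=7  a_k=16  p_k/q_k = 17669/2068
…
k=12  a_k=1  p_k/q_k = 1241008/145249
k=13  a_k=1  p_k/q_k = 2281249/267000
→ (2281249, 267000).  Check: 2281249²=5204097000001, 73·267000²=5204097000000, difference 1.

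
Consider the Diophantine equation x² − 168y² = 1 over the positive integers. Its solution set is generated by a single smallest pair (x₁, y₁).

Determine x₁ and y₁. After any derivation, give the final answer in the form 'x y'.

13 1

√168 → a₀=12, period (1,24); ℓ=2 even so k=1
i=0: a=12 ⇒ p=12, q=1
i=1: a=1 ⇒ p=13, q=1
→ (13, 1).  Check: 13²=169, 168·1²=168, difference 1.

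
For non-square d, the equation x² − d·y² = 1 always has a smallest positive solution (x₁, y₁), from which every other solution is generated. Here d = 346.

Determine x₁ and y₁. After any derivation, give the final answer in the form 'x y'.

17299 930

[18; 1,1,1,1,36] for √346; ℓ=5 ⇒ convergent index 9
step 0: (18, 1)  from 18·(1,0) + (0,1)
step 1: (19, 1)  from 1·(18,1) + (1,0)
step 2: (37, 2)  from 1·(19,1) + (18,1)
step 3: (56, 3)  from 1·(37,2) + (19,1)
step 4: (93, 5)  from 1·(56,3) + (37,2)
step 5: (3404, 183)  from 36·(93,5) + (56,3)
step 6: (3497, 188)  from 1·(3404,183) + (93,5)
step 7: (6901, 371)  from 1·(3497,188) + (3404,183)
step 8: (10398, 559)  from 1·(6901,371) + (3497,188)
step 9: (17299, 930)  from 1·(10398,559) + (6901,371)
fundamental: x₁=17299, y₁=930  (since 299255401 − 346·864900 = 1)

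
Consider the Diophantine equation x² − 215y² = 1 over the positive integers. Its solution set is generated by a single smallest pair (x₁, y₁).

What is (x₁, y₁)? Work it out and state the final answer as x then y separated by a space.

√215 → a₀=14, period (1,1,1,28); ℓ=4 even so k=3
k=0  a_k=14  p_k/q_k = 14/1
k=1  a_k=1  p_k/q_k = 15/1
k=2  a_k=1  p_k/q_k = 29/2
k=3  a_k=1  p_k/q_k = 44/3
→ (44, 3).  Check: 44²=1936, 215·3²=1935, difference 1.

44 3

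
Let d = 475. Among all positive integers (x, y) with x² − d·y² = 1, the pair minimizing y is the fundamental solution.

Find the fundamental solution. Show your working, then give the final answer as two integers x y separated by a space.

√475 = [21; 1,3,1,6,2,6,1,3,1,42, …], period ℓ=10 (even) → k=9
i=0: a=21 ⇒ p=21, q=1
…
i=2: a=3 ⇒ p=87, q=4
i=3: a=1 ⇒ p=109, q=5
i=4: a=6 ⇒ p=741, q=34
i=5: a=2 ⇒ p=1591, q=73
i=6: a=6 ⇒ p=10287, q=472
i=7: a=1 ⇒ p=11878, q=545
i=8: a=3 ⇒ p=45921, q=2107
i=9: a=1 ⇒ p=57799, q=2652
(x₁, y₁) = (57799, 2652);  57799² − 475·2652² = 1 ✓

57799 2652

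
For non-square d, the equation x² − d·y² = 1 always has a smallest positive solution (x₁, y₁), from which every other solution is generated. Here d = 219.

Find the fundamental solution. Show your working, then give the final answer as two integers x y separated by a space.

√219 → a₀=14, period (1,3,1,28); ℓ=4 even so k=3
step 0: (14, 1)  from 14·(1,0) + (0,1)
step 1: (15, 1)  from 1·(14,1) + (1,0)
step 2: (59, 4)  from 3·(15,1) + (14,1)
step 3: (74, 5)  from 1·(59,4) + (15,1)
(x₁, y₁) = (74, 5);  74² − 219·5² = 1 ✓

74 5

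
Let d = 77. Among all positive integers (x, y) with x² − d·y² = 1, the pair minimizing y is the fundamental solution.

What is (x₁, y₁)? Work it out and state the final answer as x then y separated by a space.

√77 = [8; 1,3,2,3,1,16, …], period ℓ=6 (even) → k=5
k=0  a_k=8  p_k/q_k = 8/1
k=1  a_k=1  p_k/q_k = 9/1
…
k=4  a_k=3  p_k/q_k = 272/31
k=5  a_k=1  p_k/q_k = 351/40
(x₁, y₁) = (351, 40);  351² − 77·40² = 1 ✓

351 40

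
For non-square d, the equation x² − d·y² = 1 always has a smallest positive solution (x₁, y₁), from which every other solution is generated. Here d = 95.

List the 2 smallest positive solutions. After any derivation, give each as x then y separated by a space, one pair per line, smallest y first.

39 4
3041 312

√95 = [9; 1,2,1,18, …], period ℓ=4 (even) → k=3
k=0  a_k=9  p_k/q_k = 9/1
k=1  a_k=1  p_k/q_k = 10/1
k=2  a_k=2  p_k/q_k = 29/3
k=3  a_k=1  p_k/q_k = 39/4
→ (39, 4).  Check: 39²=1521, 95·4²=1520, difference 1.
(39+4√95)^2 = 3041 + 312√95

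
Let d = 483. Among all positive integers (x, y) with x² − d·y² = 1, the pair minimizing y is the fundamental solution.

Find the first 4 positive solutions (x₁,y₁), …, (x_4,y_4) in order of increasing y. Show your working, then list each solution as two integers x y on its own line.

22 1
967 44
42526 1935
1870177 85096

d=483: √d = [21; 1,42] (ℓ=2, even), read p_1/q_1
i=0: a=21 ⇒ p=21, q=1
i=1: a=1 ⇒ p=22, q=1
(x₁, y₁) = (22, 1);  22² − 483·1² = 1 ✓
n=2: (22,1)∘(22,1) = (22·22+483·1·1, 22·1+1·22) = (967,44)
n=3: (967,44)∘(22,1) = (22·967+483·1·44, 22·44+1·967) = (42526,1935)
n=4: (42526,1935)∘(22,1) = (22·42526+483·1·1935, 22·1935+1·42526) = (1870177,85096)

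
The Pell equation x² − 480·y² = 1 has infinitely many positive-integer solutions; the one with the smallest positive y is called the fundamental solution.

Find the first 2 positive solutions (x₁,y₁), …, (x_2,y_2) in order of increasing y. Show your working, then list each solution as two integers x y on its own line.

√480 = [21; 1,9,1,42, …], period ℓ=4 (even) → k=3
i=0: a=21 ⇒ p=21, q=1
…
i=2: a=9 ⇒ p=219, q=10
i=3: a=1 ⇒ p=241, q=11
→ (241, 11).  Check: 241²=58081, 480·11²=58080, difference 1.
n=2: (241,11)∘(241,11) = (241·241+480·11·11, 241·11+11·241) = (116161,5302)

241 11
116161 5302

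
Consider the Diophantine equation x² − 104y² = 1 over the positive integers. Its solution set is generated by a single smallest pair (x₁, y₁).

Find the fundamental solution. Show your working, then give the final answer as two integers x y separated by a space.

√104 = [10; 5,20, …], period ℓ=2 (even) → k=1
step 0: (10, 1)  from 10·(1,0) + (0,1)
step 1: (51, 5)  from 5·(10,1) + (1,0)
(x₁, y₁) = (51, 5);  51² − 104·5² = 1 ✓

51 5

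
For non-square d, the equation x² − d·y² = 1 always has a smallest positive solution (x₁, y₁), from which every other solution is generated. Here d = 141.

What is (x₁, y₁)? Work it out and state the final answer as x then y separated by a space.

95 8

[11; 1,6,1,22] for √141; ℓ=4 ⇒ convergent index 3
i=0: a=11 ⇒ p=11, q=1
i=1: a=1 ⇒ p=12, q=1
i=2: a=6 ⇒ p=83, q=7
i=3: a=1 ⇒ p=95, q=8
(x₁, y₁) = (95, 8);  95² − 141·8² = 1 ✓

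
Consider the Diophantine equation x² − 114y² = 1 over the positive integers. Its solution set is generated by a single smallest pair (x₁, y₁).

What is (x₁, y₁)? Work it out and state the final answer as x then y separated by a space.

1025 96

d=114: √d = [10; 1,2,10,2,1,20] (ℓ=6, even), read p_5/q_5
a_0=10:  p_0=10·1+0=10,  q_0=10·0+1=1
…
a_3=10:  p_3=10·32+11=331,  q_3=10·3+1=31
a_4=2:  p_4=2·331+32=694,  q_4=2·31+3=65
a_5=1:  p_5=1·694+331=1025,  q_5=1·65+31=96
fundamental: x₁=1025, y₁=96  (since 1050625 − 114·9216 = 1)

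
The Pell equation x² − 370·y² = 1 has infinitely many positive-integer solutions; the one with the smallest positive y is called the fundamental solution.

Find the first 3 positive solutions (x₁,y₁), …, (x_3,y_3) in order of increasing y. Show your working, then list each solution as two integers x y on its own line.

213859 11118
91471343761 4755368724
39123940210553539 2033956799880714

√370 = [19; 4,4,38, …], period ℓ=3 (odd) → k=5
k=0  a_k=19  p_k/q_k = 19/1
k=1  a_k=4  p_k/q_k = 77/4
…
k=3  a_k=38  p_k/q_k = 12503/650
k=4  a_k=4  p_k/q_k = 50339/2617
k=5  a_k=4  p_k/q_k = 213859/11118
→ (213859, 11118).  Check: 213859²=45735671881, 370·11118²=45735671880, difference 1.
(213859+11118√370)^2 = 91471343761 + 4755368724√370
(213859+11118√370)^3 = 39123940210553539 + 2033956799880714√370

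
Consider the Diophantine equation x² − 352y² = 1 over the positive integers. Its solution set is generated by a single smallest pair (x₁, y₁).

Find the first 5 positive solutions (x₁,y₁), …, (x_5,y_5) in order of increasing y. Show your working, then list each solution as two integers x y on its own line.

d=352: √d = [18; 1,3,5,9,5,3,1,36] (ℓ=8, even), read p_7/q_7
k=0  a_k=18  p_k/q_k = 18/1
…
k=2  a_k=3  p_k/q_k = 75/4
k=3  a_k=5  p_k/q_k = 394/21
k=4  a_k=9  p_k/q_k = 3621/193
…
k=6  a_k=3  p_k/q_k = 59118/3151
k=7  a_k=1  p_k/q_k = 77617/4137
(x₁, y₁) = (77617, 4137);  77617² − 352·4137² = 1 ✓
(77617+4137√352)^2 = 12048797377 + 642203058√352
(77617+4137√352)^3 = 1870383011943601 + 99691749501435√352
(77617+4137√352)^4 = 290347036464004160257 + 15475549041463557732√352
(77617+4137√352)^5 = 45071731856582838801391537 + 2402331379802862171467853√352

77617 4137
12048797377 642203058
1870383011943601 99691749501435
290347036464004160257 15475549041463557732
45071731856582838801391537 2402331379802862171467853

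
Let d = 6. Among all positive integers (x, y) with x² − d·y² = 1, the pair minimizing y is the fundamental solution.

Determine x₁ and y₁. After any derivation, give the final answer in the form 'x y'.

5 2

√6 = [2; 2,4, …], period ℓ=2 (even) → k=1
i=0: a=2 ⇒ p=2, q=1
i=1: a=2 ⇒ p=5, q=2
→ (5, 2).  Check: 5²=25, 6·2²=24, difference 1.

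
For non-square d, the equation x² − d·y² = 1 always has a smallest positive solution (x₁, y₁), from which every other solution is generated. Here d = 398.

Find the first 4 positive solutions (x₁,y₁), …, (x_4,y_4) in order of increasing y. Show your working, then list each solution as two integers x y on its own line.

√398 = [19; 1,18,1,38, …], period ℓ=4 (even) → k=3
i=0: a=19 ⇒ p=19, q=1
…
i=2: a=18 ⇒ p=379, q=19
i=3: a=1 ⇒ p=399, q=20
(x₁, y₁) = (399, 20);  399² − 398·20² = 1 ✓
(399+20√398)^2 = 318401 + 15960√398
(399+20√398)^3 = 254083599 + 12736060√398
(399+20√398)^4 = 202758393601 + 10163359920√398

399 20
318401 15960
254083599 12736060
202758393601 10163359920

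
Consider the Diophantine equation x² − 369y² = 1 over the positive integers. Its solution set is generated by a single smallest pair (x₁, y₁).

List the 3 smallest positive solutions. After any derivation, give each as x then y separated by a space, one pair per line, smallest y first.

8396801 437120
141012534067201 7340819306240
2368108374136006451201 123278797782910239360

√369 = [19; 4,1,3,2,7,4,7,2,3,1,4,38, …], period ℓ=12 (even) → k=11
i=0: a=19 ⇒ p=19, q=1
…
i=3: a=3 ⇒ p=365, q=19
i=4: a=2 ⇒ p=826, q=43
…
i=7: a=7 ⇒ p=184045, q=9581
i=8: a=2 ⇒ p=393504, q=20485
…
i=10: a=1 ⇒ p=1758061, q=91521
i=11: a=4 ⇒ p=8396801, q=437120
fundamental: x₁=8396801, y₁=437120  (since 70506267033601 − 369·191073894400 = 1)
(x_2, y_2) = (8396801·8396801 + 369·437120·437120, 8396801·437120 + 437120·8396801) = (141012534067201, 7340819306240)
(x_3, y_3) = (8396801·141012534067201 + 369·437120·7340819306240, 8396801·7340819306240 + 437120·141012534067201) = (2368108374136006451201, 123278797782910239360)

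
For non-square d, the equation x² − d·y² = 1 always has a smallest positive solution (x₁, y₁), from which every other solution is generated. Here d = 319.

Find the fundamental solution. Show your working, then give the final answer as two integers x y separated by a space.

d=319: √d = [17; 1,6,5,1,4,…,6,1,34] (ℓ=14, even), read p_13/q_13
step 0: (17, 1)  from 17·(1,0) + (0,1)
…
step 3: (643, 36)  from 5·(125,7) + (18,1)
step 4: (768, 43)  from 1·(643,36) + (125,7)
step 5: (3715, 208)  from 4·(768,43) + (643,36)
…
step 7: (15628, 875)  from 1·(11913,667) + (3715,208)
step 8: (58797, 3292)  from 3·(15628,875) + (11913,667)
step 9: (250816, 14043)  from 4·(58797,3292) + (15628,875)
step 10: (309613, 17335)  from 1·(250816,14043) + (58797,3292)
step 11: (1798881, 100718)  from 5·(309613,17335) + (250816,14043)
step 12: (11102899, 621643)  from 6·(1798881,100718) + (309613,17335)
step 13: (12901780, 722361)  from 1·(11102899,621643) + (1798881,100718)
(x₁, y₁) = (12901780, 722361);  12901780² − 319·722361² = 1 ✓

12901780 722361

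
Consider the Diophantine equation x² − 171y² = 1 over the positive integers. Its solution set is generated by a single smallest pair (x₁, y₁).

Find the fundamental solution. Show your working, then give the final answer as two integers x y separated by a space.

170 13

[13; 13,26] for √171; ℓ=2 ⇒ convergent index 1
a_0=13:  p_0=13·1+0=13,  q_0=13·0+1=1
a_1=13:  p_1=13·13+1=170,  q_1=13·1+0=13
→ (170, 13).  Check: 170²=28900, 171·13²=28899, difference 1.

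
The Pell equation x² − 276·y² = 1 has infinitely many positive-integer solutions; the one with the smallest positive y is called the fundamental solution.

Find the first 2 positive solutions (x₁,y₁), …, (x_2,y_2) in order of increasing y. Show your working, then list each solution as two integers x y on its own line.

7775 468
120901249 7277400

√276 = [16; 1,1,1,1,2,2,2,1,1,1,1,32, …], period ℓ=12 (even) → k=11
a_0=16:  p_0=16·1+0=16,  q_0=16·0+1=1
…
a_4=1:  p_4=1·50+33=83,  q_4=1·3+2=5
…
a_10=1:  p_10=1·3007+1761=4768,  q_10=1·181+106=287
a_11=1:  p_11=1·4768+3007=7775,  q_11=1·287+181=468
(x₁, y₁) = (7775, 468);  7775² − 276·468² = 1 ✓
k=2:  x_2 = 7775·7775+276·468·468 = 120901249,  y_2 = 7775·468+468·7775 = 7277400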